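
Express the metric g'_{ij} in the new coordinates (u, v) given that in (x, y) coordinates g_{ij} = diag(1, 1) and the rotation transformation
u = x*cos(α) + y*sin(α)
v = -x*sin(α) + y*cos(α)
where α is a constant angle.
Invert the transformation: x = u*cos(α) - v*sin(α), y = u*sin(α) + v*cos(α)
g'_{ij} = (∂x^k/∂x'^i)(∂x^l/∂x'^j) g_{kl}; with g_{kl} = δ_{kl} this is Σ_k (∂x^k/∂x'^i)(∂x^k/∂x'^j).
Jacobian: ∂x/∂u = cos(α), ∂x/∂v = -sin(α), ∂y/∂u = sin(α), ∂y/∂v = cos(α)
g'_{uu} = (cos(α))(cos(α)) + (sin(α))(sin(α)) = 1
g'_{uv} = (cos(α))(-sin(α)) + (sin(α))(cos(α)) = 0
g'_{vv} = (-sin(α))(-sin(α)) + (cos(α))(cos(α)) = 1
g'_{ij} = diag(1, 1)
The Euclidean metric is invariant under rotations.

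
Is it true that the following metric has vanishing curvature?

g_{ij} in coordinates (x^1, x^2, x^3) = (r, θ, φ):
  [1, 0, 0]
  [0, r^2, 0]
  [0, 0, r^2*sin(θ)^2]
Non-zero Christoffel symbols:
Γ^r_{θ θ} = -r
Γ^r_{φ φ} = -r*sin(θ)^2
Γ^θ_{r θ} = 1/r
Γ^θ_{φ φ} = -sin(2*θ)/2
Γ^φ_{r φ} = 1/r
Γ^φ_{θ φ} = 1/tan(θ)
Ricci tensor: R_{rr} = 0, R_{rθ} = 0, R_{rφ} = 0, R_{θθ} = 0, R_{θφ} = 0, R_{φφ} = 0
All R_{ij} vanish; in 3 dimensions the Riemann tensor is fully determined by the Ricci tensor, so R^i_{jkl} = 0: the metric is flat (curvilinear coordinates on flat space).
Yes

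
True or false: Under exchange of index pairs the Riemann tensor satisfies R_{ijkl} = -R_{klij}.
The pair-exchange symmetry has a plus sign: R_{ijkl} = +R_{klij}.
False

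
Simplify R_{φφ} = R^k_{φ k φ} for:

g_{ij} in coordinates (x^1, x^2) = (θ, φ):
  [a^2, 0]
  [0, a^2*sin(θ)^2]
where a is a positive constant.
Non-zero Christoffel symbols (Γ^k_{ij} = Γ^k_{ji}):
Γ^θ_{φ φ} = -sin(2*θ)/2
Γ^φ_{θ φ} = 1/tan(θ)
R^θ_{φ θ φ} = ∂_θ Γ^θ_{φ φ} - ∂_φ Γ^θ_{φ θ} + Γ^θ_{θ m} Γ^m_{φ φ} - Γ^θ_{φ m} Γ^m_{φ θ}
  = (-cos(2*θ)) - (0) + (0) - (-cos(θ)^2) = sin(θ)^2
R^φ_{φ φ φ} = 0 (a repeated index in an antisymmetric pair)
R_{φφ} = R^θ_{φ θ φ} + R^φ_{φ φ φ} = (sin(θ)^2) + (0) = sin(θ)^2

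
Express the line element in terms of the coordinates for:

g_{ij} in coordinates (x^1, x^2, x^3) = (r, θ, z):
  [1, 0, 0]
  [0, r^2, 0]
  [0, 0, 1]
ds^2 = g_{ij} dx^i dx^j; only the non-zero components contribute.
ds^2 = dr^2 + r^2 dθ^2 + dz^2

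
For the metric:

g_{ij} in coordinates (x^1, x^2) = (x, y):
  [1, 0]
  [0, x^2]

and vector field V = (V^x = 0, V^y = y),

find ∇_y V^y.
Non-zero Christoffel symbols:
Γ^x_{y y} = -x
Γ^y_{x y} = 1/x
∇_y V^y = ∂_y V^y + Γ^y_{y j} V^j
  = (1) + (1/x)(0) + (0)(y)
  = 1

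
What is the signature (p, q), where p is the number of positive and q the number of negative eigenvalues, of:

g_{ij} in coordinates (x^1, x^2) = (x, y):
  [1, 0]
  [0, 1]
The metric is diagonal, so its eigenvalues are the diagonal entries: 1, 1 (at a generic point, where coordinate-dependent entries are positive).
2 positive, 0 negative.
(2, 0) - Riemannian (positive definite)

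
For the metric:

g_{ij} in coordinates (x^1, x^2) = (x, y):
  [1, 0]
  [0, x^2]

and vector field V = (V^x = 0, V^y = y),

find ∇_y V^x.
Non-zero Christoffel symbols:
Γ^x_{y y} = -x
Γ^y_{x y} = 1/x
∇_y V^x = ∂_y V^x + Γ^x_{y j} V^j
  = (0) + (0)(0) + (-x)(y)
  = -x*y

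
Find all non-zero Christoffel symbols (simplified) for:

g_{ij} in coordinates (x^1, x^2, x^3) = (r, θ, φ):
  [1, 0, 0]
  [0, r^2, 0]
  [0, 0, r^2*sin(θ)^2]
Using Γ^k_{ij} = (1/2) g^{km} (∂_i g_{mj} + ∂_j g_{mi} - ∂_m g_{ij}); the metric is diagonal, so only the m = k term contributes.
Non-zero symbols (using the symmetry Γ^k_{ij} = Γ^k_{ji}):
Γ^r_{θ θ} = (1/2) g^{rr} (∂_θ g_{rθ} + ∂_θ g_{rθ} - ∂_r g_{θθ}) = (1/2)(1)((0) + (0) - (2*r)) = -r
Γ^r_{φ φ} = (1/2) g^{rr} (∂_φ g_{rφ} + ∂_φ g_{rφ} - ∂_r g_{φφ}) = (1/2)(1)((0) + (0) - (2*r*sin(θ)^2)) = -r*sin(θ)^2
Γ^θ_{r θ} = (1/2) g^{θθ} (∂_r g_{θθ} + ∂_θ g_{θr} - ∂_θ g_{rθ}) = (1/2)(1/r^2)((2*r) + (0) - (0)) = 1/r
Γ^θ_{φ φ} = (1/2) g^{θθ} (∂_φ g_{θφ} + ∂_φ g_{θφ} - ∂_θ g_{φφ}) = (1/2)(1/r^2)((0) + (0) - (r^2*sin(2*θ))) = -sin(2*θ)/2
Γ^φ_{r φ} = (1/2) g^{φφ} (∂_r g_{φφ} + ∂_φ g_{φr} - ∂_φ g_{rφ}) = (1/2)(1/(r^2*sin(θ)^2))((2*r*sin(θ)^2) + (0) - (0)) = 1/r
Γ^φ_{θ φ} = (1/2) g^{φφ} (∂_θ g_{φφ} + ∂_φ g_{φθ} - ∂_φ g_{θφ}) = (1/2)(1/(r^2*sin(θ)^2))((r^2*sin(2*θ)) + (0) - (0)) = 1/tan(θ)
All other Christoffel symbols are zero.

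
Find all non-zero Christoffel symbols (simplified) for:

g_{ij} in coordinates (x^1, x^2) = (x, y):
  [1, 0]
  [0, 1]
Using Γ^k_{ij} = (1/2) g^{km} (∂_i g_{mj} + ∂_j g_{mi} - ∂_m g_{ij}); the metric is diagonal, so only the m = k term contributes.
Every metric component is constant, so all ∂_m g_{ij} = 0 and every Christoffel symbol vanishes.
All Christoffel symbols are zero.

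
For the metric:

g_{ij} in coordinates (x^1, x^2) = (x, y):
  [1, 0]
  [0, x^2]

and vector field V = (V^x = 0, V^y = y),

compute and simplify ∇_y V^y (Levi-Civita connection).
Non-zero Christoffel symbols:
Γ^x_{y y} = -x
Γ^y_{x y} = 1/x
∇_y V^y = ∂_y V^y + Γ^y_{y j} V^j
  = (1) + (1/x)(0) + (0)(y)
  = 1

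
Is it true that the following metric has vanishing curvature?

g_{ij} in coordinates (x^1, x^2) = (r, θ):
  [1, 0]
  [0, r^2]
Non-zero Christoffel symbols:
Γ^r_{θ θ} = -r
Γ^θ_{r θ} = 1/r
Ricci tensor: R_{rr} = 0, R_{rθ} = 0, R_{θθ} = 0
All R_{ij} vanish; in 2 dimensions the Riemann tensor is fully determined by the Ricci tensor, so R^i_{jkl} = 0: the metric is flat (curvilinear coordinates on flat space).
Yes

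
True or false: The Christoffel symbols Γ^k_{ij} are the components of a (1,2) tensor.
Under a change of coordinates Γ picks up an inhomogeneous term ∂²x/∂x'∂x'; e.g. Γ = 0 in Cartesian coordinates but Γ^r_{θθ} = -r in polar coordinates on the same flat plane.
False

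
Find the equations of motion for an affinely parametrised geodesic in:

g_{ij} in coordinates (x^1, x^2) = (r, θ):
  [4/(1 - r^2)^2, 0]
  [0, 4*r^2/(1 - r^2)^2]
Geodesic equation: d^2x^k/dλ^2 + Γ^k_{ij} (dx^i/dλ)(dx^j/dλ) = 0.
Non-zero Christoffel symbols:
Γ^r_{r r} = 2*r/(1 - r^2)
Γ^r_{θ θ} = (r^3 + r)/(r^2 - 1)
Γ^θ_{r θ} = (-r^2 - 1)/(r^3 - r)
Substituting (the symmetric pair Γ^k_{ij}, Γ^k_{ji} combines into a factor 2):
d^2r/dλ^2 + (2*r/(1 - r^2)) (dr/dλ)^2 + ((r^3 + r)/(r^2 - 1)) (dθ/dλ)^2 = 0
d^2θ/dλ^2 + ((-2*r^2 - 2)/(r^3 - r)) (dr/dλ)(dθ/dλ) = 0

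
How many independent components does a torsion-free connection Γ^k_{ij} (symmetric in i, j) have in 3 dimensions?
Γ^k_{ij} has n choices for the upper index and n(n+1)/2 independent symmetric lower index pairs.
Total = 3 × 3×4/2 = 3 × 6 = 18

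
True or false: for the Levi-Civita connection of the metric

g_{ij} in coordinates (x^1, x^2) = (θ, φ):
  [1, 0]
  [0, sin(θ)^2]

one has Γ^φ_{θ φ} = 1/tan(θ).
Γ^φ_{θ φ} = (1/2) g^{φφ} (∂_θ g_{φφ} + ∂_φ g_{φθ} - ∂_φ g_{θφ}) = (1/2)(1/sin(θ)^2)((sin(2*θ)) + (0) - (0)) = 1/tan(θ)
This equals the proposed value 1/tan(θ).
True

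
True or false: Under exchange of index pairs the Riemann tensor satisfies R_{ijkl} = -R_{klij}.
The pair-exchange symmetry has a plus sign: R_{ijkl} = +R_{klij}.
False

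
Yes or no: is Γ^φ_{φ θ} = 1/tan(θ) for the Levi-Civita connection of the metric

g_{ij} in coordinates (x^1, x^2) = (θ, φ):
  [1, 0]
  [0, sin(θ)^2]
Γ^φ_{φ θ} = (1/2) g^{φφ} (∂_φ g_{φθ} + ∂_θ g_{φφ} - ∂_φ g_{φθ}) = (1/2)(1/sin(θ)^2)((0) + (sin(2*θ)) - (0)) = 1/tan(θ)
This equals the proposed value 1/tan(θ).
Yes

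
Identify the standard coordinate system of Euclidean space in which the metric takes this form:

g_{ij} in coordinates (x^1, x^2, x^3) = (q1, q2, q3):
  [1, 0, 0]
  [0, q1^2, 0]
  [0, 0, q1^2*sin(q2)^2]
The line element ds^2 = dq1^2 + q1^2 dq2^2 + q1^2 sin(q2)^2 dq3^2 is dr^2 + r^2 dθ^2 + r^2 sin(θ)^2 dφ^2 with q1 = r, q2 = θ, q3 = φ.
spherical coordinates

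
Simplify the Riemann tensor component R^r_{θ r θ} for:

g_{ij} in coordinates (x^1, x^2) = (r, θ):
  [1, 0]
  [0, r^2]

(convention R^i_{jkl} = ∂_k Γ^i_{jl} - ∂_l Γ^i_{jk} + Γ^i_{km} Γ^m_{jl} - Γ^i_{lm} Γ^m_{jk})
Non-zero Christoffel symbols (Γ^k_{ij} = Γ^k_{ji}):
Γ^r_{θ θ} = -r
Γ^θ_{r θ} = 1/r
R^r_{θ r θ} = ∂_r Γ^r_{θ θ} - ∂_θ Γ^r_{θ r} + Γ^r_{r m} Γ^m_{θ θ} - Γ^r_{θ m} Γ^m_{θ r}
  = (-1) - (0) + (0) - (-1) = 0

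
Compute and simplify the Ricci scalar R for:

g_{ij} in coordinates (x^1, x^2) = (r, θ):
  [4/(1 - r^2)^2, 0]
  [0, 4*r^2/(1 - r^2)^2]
Non-zero Christoffel symbols (Γ^k_{ij} = Γ^k_{ji}):
Γ^r_{r r} = 2*r/(1 - r^2)
Γ^r_{θ θ} = (r^3 + r)/(r^2 - 1)
Γ^θ_{r θ} = (-r^2 - 1)/(r^3 - r)
Ricci tensor (R_{ij} = R^k_{ikj}): R_{rr} = -4/(r^2 - 1)^2, R_{rθ} = 0, R_{θθ} = -4*r^2/(r^2 - 1)^2
Inverse metric: g^{rr} = (1 - r^2)^2/4, g^{θθ} = (1 - r^2)^2/(4*r^2)
R = g^{ij} R_{ij} = ((1 - r^2)^2/4)(-4/(r^2 - 1)^2) + ((1 - r^2)^2/(4*r^2))(-4*r^2/(r^2 - 1)^2) = -2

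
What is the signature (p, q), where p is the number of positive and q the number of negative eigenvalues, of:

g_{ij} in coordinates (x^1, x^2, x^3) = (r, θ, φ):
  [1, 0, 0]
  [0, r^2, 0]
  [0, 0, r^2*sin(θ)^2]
The metric is diagonal, so its eigenvalues are the diagonal entries: 1, r^2, r^2*sin(θ)^2 (at a generic point, where coordinate-dependent entries are positive).
3 positive, 0 negative.
(3, 0) - Riemannian (positive definite)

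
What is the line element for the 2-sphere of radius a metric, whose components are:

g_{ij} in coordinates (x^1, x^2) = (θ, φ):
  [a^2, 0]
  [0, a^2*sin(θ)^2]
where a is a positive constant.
ds^2 = g_{ij} dx^i dx^j; only the non-zero components contribute.
ds^2 = a^2 dθ^2 + a^2*sin(θ)^2 dφ^2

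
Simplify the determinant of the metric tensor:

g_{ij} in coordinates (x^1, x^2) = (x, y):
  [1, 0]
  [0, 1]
For a 2×2 metric: det(g) = g_{11}·g_{22} - g_{12}·g_{21}
= (1)·(1) - (0)·(0)
= 1 - 0
det(g) = 1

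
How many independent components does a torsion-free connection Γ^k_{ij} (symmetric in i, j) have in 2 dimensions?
Γ^k_{ij} has n choices for the upper index and n(n+1)/2 independent symmetric lower index pairs.
Total = 2 × 2×3/2 = 2 × 3 = 6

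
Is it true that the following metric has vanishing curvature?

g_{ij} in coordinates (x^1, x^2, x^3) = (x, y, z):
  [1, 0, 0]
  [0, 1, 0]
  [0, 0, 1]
All metric components are constant, so every Christoffel symbol vanishes and R^i_{jkl} = 0.
Yes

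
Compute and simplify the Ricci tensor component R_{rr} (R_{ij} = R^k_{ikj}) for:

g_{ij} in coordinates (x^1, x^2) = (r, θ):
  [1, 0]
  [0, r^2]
Non-zero Christoffel symbols (Γ^k_{ij} = Γ^k_{ji}):
Γ^r_{θ θ} = -r
Γ^θ_{r θ} = 1/r
R^r_{r r r} = 0 (a repeated index in an antisymmetric pair)
R^θ_{r θ r} = ∂_θ Γ^θ_{r r} - ∂_r Γ^θ_{r θ} + Γ^θ_{θ m} Γ^m_{r r} - Γ^θ_{r m} Γ^m_{r θ}
  = (0) - (-1/r^2) + (0) - (1/r^2) = 0
R_{rr} = R^r_{r r r} + R^θ_{r θ r} = (0) + (0) = 0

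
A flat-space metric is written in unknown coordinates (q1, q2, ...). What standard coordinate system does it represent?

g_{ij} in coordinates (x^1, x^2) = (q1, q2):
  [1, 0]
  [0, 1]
All components are constant and the metric is the identity, i.e. orthonormal rectilinear coordinates.
Cartesian (2D) coordinates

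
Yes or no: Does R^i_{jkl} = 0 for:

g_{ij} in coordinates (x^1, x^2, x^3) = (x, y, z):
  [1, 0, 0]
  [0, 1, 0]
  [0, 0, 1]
All metric components are constant, so every Christoffel symbol vanishes and R^i_{jkl} = 0.
Yes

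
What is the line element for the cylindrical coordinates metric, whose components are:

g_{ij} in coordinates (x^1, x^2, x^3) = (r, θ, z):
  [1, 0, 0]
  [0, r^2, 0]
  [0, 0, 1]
ds^2 = g_{ij} dx^i dx^j; only the non-zero components contribute.
ds^2 = dr^2 + r^2 dθ^2 + dz^2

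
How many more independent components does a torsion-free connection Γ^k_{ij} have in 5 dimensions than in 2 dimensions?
Independent components in n dimensions: n × n(n+1)/2 = n^2(n+1)/2.
5D: 5 × 15 = 75
2D: 2 × 3 = 6
Difference = 75 - 6 = 69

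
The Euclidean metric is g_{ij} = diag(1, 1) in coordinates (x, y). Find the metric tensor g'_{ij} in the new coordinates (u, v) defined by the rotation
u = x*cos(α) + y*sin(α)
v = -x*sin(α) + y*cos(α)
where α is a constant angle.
Invert the transformation: x = u*cos(α) - v*sin(α), y = u*sin(α) + v*cos(α)
g'_{ij} = (∂x^k/∂x'^i)(∂x^l/∂x'^j) g_{kl}; with g_{kl} = δ_{kl} this is Σ_k (∂x^k/∂x'^i)(∂x^k/∂x'^j).
Jacobian: ∂x/∂u = cos(α), ∂x/∂v = -sin(α), ∂y/∂u = sin(α), ∂y/∂v = cos(α)
g'_{uu} = (cos(α))(cos(α)) + (sin(α))(sin(α)) = 1
g'_{uv} = (cos(α))(-sin(α)) + (sin(α))(cos(α)) = 0
g'_{vv} = (-sin(α))(-sin(α)) + (cos(α))(cos(α)) = 1
g'_{ij} = diag(1, 1)
The Euclidean metric is invariant under rotations.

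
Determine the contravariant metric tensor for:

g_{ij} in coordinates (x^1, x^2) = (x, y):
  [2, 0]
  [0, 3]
The metric is diagonal, so g^{ij} is diagonal with entries 1/g_{ii}: diag(1/2, 1/3).
g^{ij}:
  [1/2, 0]
  [0, 1/3]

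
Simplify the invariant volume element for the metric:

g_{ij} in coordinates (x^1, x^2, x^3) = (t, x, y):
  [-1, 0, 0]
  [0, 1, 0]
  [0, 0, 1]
det(g) = -1
√|det(g)| = 1
Volume element: dV = 1 dt dx dy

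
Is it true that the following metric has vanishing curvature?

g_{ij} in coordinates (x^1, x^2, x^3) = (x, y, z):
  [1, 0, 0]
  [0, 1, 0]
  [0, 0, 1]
All metric components are constant, so every Christoffel symbol vanishes and R^i_{jkl} = 0.
Yes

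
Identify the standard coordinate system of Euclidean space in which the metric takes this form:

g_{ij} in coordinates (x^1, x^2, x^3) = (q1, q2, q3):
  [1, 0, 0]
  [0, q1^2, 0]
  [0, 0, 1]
The line element ds^2 = dq1^2 + q1^2 dq2^2 + dq3^2 is dr^2 + r^2 dθ^2 + dz^2 with q1 = r, q2 = θ, q3 = z.
cylindrical coordinates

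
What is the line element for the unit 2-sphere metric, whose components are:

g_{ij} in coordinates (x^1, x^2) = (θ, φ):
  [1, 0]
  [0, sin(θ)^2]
ds^2 = g_{ij} dx^i dx^j; only the non-zero components contribute.
ds^2 = dθ^2 + sin(θ)^2 dφ^2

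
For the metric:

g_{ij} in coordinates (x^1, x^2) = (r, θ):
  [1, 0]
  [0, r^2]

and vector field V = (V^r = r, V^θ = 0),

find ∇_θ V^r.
Non-zero Christoffel symbols:
Γ^r_{θ θ} = -r
Γ^θ_{r θ} = 1/r
∇_θ V^r = ∂_θ V^r + Γ^r_{θ j} V^j
  = (0) + (0)(r) + (-r)(0)
  = 0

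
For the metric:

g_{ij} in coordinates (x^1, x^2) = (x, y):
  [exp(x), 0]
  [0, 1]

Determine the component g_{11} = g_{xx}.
With x^1 = x, x^2 = y, g_{11} = g_{xx} is the row-1, column-1 entry of the matrix.
g_{11} = exp(x)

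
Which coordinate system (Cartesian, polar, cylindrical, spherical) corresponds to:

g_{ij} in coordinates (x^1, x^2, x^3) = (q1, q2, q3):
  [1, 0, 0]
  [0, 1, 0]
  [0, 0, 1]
All components are constant and the metric is the identity, i.e. orthonormal rectilinear coordinates.
Cartesian (3D) coordinates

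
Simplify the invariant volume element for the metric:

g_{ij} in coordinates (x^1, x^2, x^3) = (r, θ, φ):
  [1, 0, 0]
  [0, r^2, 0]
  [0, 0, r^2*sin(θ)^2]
det(g) = r^4*sin(θ)^2
√|det(g)| = r^2*sin(θ) (taking 0 < θ < π so that |sin(θ)| = sin(θ))
Volume element: dV = r^2*sin(θ) dr dθ dφ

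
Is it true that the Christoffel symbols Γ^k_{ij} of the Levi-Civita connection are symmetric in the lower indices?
The Levi-Civita connection is torsion-free, which is exactly Γ^k_{ij} = Γ^k_{ji}.
Yes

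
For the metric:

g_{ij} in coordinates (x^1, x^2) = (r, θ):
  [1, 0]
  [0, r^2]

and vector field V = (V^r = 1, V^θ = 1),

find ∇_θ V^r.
Non-zero Christoffel symbols:
Γ^r_{θ θ} = -r
Γ^θ_{r θ} = 1/r
∇_θ V^r = ∂_θ V^r + Γ^r_{θ j} V^j
  = (0) + (0)(1) + (-r)(1)
  = -r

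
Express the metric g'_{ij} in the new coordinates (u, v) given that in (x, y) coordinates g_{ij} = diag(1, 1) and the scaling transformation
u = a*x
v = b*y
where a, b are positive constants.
Invert the transformation: x = u/a, y = v/b
g'_{ij} = (∂x^k/∂x'^i)(∂x^l/∂x'^j) g_{kl}; with g_{kl} = δ_{kl} this is Σ_k (∂x^k/∂x'^i)(∂x^k/∂x'^j).
Jacobian: ∂x/∂u = 1/a, ∂x/∂v = 0, ∂y/∂u = 0, ∂y/∂v = 1/b
g'_{uu} = (1/a)(1/a) + (0)(0) = 1/a^2
g'_{uv} = (1/a)(0) + (0)(1/b) = 0
g'_{vv} = (0)(0) + (1/b)(1/b) = 1/b^2
g'_{ij} = diag(1/a^2, 1/b^2)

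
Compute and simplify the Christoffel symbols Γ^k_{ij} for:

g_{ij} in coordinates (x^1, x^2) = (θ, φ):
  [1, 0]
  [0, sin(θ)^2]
Using Γ^k_{ij} = (1/2) g^{km} (∂_i g_{mj} + ∂_j g_{mi} - ∂_m g_{ij}); the metric is diagonal, so only the m = k term contributes.
Non-zero symbols (using the symmetry Γ^k_{ij} = Γ^k_{ji}):
Γ^θ_{φ φ} = (1/2) g^{θθ} (∂_φ g_{θφ} + ∂_φ g_{θφ} - ∂_θ g_{φφ}) = (1/2)(1)((0) + (0) - (sin(2*θ))) = -sin(2*θ)/2
Γ^φ_{θ φ} = (1/2) g^{φφ} (∂_θ g_{φφ} + ∂_φ g_{φθ} - ∂_φ g_{θφ}) = (1/2)(1/sin(θ)^2)((sin(2*θ)) + (0) - (0)) = 1/tan(θ)
All other Christoffel symbols are zero.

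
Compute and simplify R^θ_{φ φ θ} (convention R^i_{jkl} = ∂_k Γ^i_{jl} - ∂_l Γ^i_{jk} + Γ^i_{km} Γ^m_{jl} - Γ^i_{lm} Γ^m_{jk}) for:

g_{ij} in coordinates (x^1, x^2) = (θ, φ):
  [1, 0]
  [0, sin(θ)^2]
Non-zero Christoffel symbols (Γ^k_{ij} = Γ^k_{ji}):
Γ^θ_{φ φ} = -sin(2*θ)/2
Γ^φ_{θ φ} = 1/tan(θ)
R^θ_{φ φ θ} = ∂_φ Γ^θ_{φ θ} - ∂_θ Γ^θ_{φ φ} + Γ^θ_{φ m} Γ^m_{φ θ} - Γ^θ_{θ m} Γ^m_{φ φ}
  = (0) - (-cos(2*θ)) + (-cos(θ)^2) - (0) = -sin(θ)^2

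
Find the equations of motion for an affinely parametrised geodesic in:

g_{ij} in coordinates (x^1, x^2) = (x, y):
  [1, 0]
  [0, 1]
Geodesic equation: d^2x^k/dλ^2 + Γ^k_{ij} (dx^i/dλ)(dx^j/dλ) = 0.
All Christoffel symbols vanish, so the geodesics are straight lines:
d^2x/dλ^2 = 0
d^2y/dλ^2 = 0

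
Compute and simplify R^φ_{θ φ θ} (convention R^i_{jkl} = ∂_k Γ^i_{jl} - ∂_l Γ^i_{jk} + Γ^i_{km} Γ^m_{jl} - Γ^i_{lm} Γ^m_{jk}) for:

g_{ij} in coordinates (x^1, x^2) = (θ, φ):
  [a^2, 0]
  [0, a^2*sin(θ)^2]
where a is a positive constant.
Non-zero Christoffel symbols (Γ^k_{ij} = Γ^k_{ji}):
Γ^θ_{φ φ} = -sin(2*θ)/2
Γ^φ_{θ φ} = 1/tan(θ)
R^φ_{θ φ θ} = ∂_φ Γ^φ_{θ θ} - ∂_θ Γ^φ_{θ φ} + Γ^φ_{φ m} Γ^m_{θ θ} - Γ^φ_{θ m} Γ^m_{θ φ}
  = (0) - (-1/sin(θ)^2) + (0) - (1/tan(θ)^2) = 1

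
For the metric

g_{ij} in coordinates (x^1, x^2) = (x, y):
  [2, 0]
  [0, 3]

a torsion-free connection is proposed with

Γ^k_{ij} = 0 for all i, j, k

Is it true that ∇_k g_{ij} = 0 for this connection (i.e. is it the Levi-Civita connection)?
Using ∇_k g_{ij} = ∂_k g_{ij} - Γ^m_{ki} g_{mj} - Γ^m_{kj} g_{im}:
e.g. ∇_x g_{xy} = (0) - (0) - (0) = 0
Every component ∇_k g_{ij} vanishes: the connection is metric compatible.
Yes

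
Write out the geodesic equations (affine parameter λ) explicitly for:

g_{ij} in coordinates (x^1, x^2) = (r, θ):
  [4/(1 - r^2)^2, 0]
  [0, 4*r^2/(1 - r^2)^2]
Geodesic equation: d^2x^k/dλ^2 + Γ^k_{ij} (dx^i/dλ)(dx^j/dλ) = 0.
Non-zero Christoffel symbols:
Γ^r_{r r} = 2*r/(1 - r^2)
Γ^r_{θ θ} = (r^3 + r)/(r^2 - 1)
Γ^θ_{r θ} = (-r^2 - 1)/(r^3 - r)
Substituting (the symmetric pair Γ^k_{ij}, Γ^k_{ji} combines into a factor 2):
d^2r/dλ^2 + (2*r/(1 - r^2)) (dr/dλ)^2 + ((r^3 + r)/(r^2 - 1)) (dθ/dλ)^2 = 0
d^2θ/dλ^2 + ((-2*r^2 - 2)/(r^3 - r)) (dr/dλ)(dθ/dλ) = 0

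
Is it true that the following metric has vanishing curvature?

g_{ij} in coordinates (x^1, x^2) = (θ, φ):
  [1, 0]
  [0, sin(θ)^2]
Non-zero Christoffel symbols:
Γ^θ_{φ φ} = -sin(2*θ)/2
Γ^φ_{θ φ} = 1/tan(θ)
Ricci tensor: R_{θθ} = 1, R_{θφ} = 0, R_{φφ} = sin(θ)^2
The Ricci tensor is non-zero, so the Riemann tensor is non-zero: not flat.
No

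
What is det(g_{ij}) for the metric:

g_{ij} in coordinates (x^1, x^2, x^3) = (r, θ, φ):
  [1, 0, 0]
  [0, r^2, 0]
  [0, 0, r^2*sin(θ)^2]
Diagonal metric: det(g) = g_{11}·g_{22}·g_{33}
= (1)·(r^2)·(r^2*sin(θ)^2)
det(g) = r^4*sin(θ)^2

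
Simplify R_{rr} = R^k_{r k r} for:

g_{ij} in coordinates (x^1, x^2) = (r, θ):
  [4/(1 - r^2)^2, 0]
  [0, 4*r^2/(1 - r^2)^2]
Non-zero Christoffel symbols (Γ^k_{ij} = Γ^k_{ji}):
Γ^r_{r r} = 2*r/(1 - r^2)
Γ^r_{θ θ} = (r^3 + r)/(r^2 - 1)
Γ^θ_{r θ} = (-r^2 - 1)/(r^3 - r)
R^r_{r r r} = 0 (a repeated index in an antisymmetric pair)
R^θ_{r θ r} = ∂_θ Γ^θ_{r r} - ∂_r Γ^θ_{r θ} + Γ^θ_{θ m} Γ^m_{r r} - Γ^θ_{r m} Γ^m_{r θ}
  = (0) - ((r^4 + 4*r^2 - 1)/(r^3 - r)^2) + (2*(r^2 + 1)/(r^2 - 1)^2) - ((r^2 + 1)^2/(r^3 - r)^2) = -4/(r^2 - 1)^2
R_{rr} = R^r_{r r r} + R^θ_{r θ r} = (0) + (-4/(r^2 - 1)^2) = -4/(r^2 - 1)^2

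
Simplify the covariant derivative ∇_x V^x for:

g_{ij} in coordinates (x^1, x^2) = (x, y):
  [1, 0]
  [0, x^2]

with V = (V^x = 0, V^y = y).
Non-zero Christoffel symbols:
Γ^x_{y y} = -x
Γ^y_{x y} = 1/x
∇_x V^x = ∂_x V^x + Γ^x_{x j} V^j
  = (0) + (0)(0) + (0)(y)
  = 0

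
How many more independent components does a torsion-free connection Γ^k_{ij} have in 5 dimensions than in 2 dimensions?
Independent components in n dimensions: n × n(n+1)/2 = n^2(n+1)/2.
5D: 5 × 15 = 75
2D: 2 × 3 = 6
Difference = 75 - 6 = 69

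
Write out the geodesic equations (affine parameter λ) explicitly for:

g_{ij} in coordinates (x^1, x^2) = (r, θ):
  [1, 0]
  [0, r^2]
Geodesic equation: d^2x^k/dλ^2 + Γ^k_{ij} (dx^i/dλ)(dx^j/dλ) = 0.
Non-zero Christoffel symbols:
Γ^r_{θ θ} = -r
Γ^θ_{r θ} = 1/r
Substituting (the symmetric pair Γ^k_{ij}, Γ^k_{ji} combines into a factor 2):
d^2r/dλ^2 - r (dθ/dλ)^2 = 0
d^2θ/dλ^2 + (2/r) (dr/dλ)(dθ/dλ) = 0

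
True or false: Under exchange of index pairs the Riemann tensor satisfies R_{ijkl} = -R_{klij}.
The pair-exchange symmetry has a plus sign: R_{ijkl} = +R_{klij}.
False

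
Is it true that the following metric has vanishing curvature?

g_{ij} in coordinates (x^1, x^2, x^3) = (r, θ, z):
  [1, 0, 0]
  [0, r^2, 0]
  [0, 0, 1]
Non-zero Christoffel symbols:
Γ^r_{θ θ} = -r
Γ^θ_{r θ} = 1/r
Ricci tensor: R_{rr} = 0, R_{rθ} = 0, R_{rz} = 0, R_{θθ} = 0, R_{θz} = 0, R_{zz} = 0
All R_{ij} vanish; in 3 dimensions the Riemann tensor is fully determined by the Ricci tensor, so R^i_{jkl} = 0: the metric is flat (curvilinear coordinates on flat space).
Yes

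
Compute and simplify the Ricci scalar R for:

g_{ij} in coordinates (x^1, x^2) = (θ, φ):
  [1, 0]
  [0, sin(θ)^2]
Non-zero Christoffel symbols (Γ^k_{ij} = Γ^k_{ji}):
Γ^θ_{φ φ} = -sin(2*θ)/2
Γ^φ_{θ φ} = 1/tan(θ)
Ricci tensor (R_{ij} = R^k_{ikj}): R_{θθ} = 1, R_{θφ} = 0, R_{φφ} = sin(θ)^2
Inverse metric: g^{θθ} = 1, g^{φφ} = 1/sin(θ)^2
R = g^{ij} R_{ij} = (1)(1) + (1/sin(θ)^2)(sin(θ)^2) = 2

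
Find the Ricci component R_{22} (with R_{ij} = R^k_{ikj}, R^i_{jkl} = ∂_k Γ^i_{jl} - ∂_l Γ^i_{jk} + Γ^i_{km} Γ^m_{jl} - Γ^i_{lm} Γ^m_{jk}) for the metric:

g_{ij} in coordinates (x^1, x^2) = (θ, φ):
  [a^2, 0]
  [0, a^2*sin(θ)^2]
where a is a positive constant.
Non-zero Christoffel symbols (Γ^k_{ij} = Γ^k_{ji}):
Γ^θ_{φ φ} = -sin(2*θ)/2
Γ^φ_{θ φ} = 1/tan(θ)
R^θ_{φ θ φ} = ∂_θ Γ^θ_{φ φ} - ∂_φ Γ^θ_{φ θ} + Γ^θ_{θ m} Γ^m_{φ φ} - Γ^θ_{φ m} Γ^m_{φ θ}
  = (-cos(2*θ)) - (0) + (0) - (-cos(θ)^2) = sin(θ)^2
R^φ_{φ φ φ} = 0 (a repeated index in an antisymmetric pair)
R_{φφ} = R^θ_{φ θ φ} + R^φ_{φ φ φ} = (sin(θ)^2) + (0) = sin(θ)^2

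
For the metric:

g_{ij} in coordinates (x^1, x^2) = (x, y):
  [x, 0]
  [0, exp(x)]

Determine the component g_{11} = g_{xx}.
With x^1 = x, x^2 = y, g_{11} = g_{xx} is the row-1, column-1 entry of the matrix.
g_{11} = x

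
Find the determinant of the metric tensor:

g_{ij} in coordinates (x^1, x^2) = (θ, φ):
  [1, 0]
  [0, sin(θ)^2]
For a 2×2 metric: det(g) = g_{11}·g_{22} - g_{12}·g_{21}
= (1)·(sin(θ)^2) - (0)·(0)
= sin(θ)^2 - 0
det(g) = sin(θ)^2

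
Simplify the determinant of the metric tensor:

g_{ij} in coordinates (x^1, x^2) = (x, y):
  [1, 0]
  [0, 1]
For a 2×2 metric: det(g) = g_{11}·g_{22} - g_{12}·g_{21}
= (1)·(1) - (0)·(0)
= 1 - 0
det(g) = 1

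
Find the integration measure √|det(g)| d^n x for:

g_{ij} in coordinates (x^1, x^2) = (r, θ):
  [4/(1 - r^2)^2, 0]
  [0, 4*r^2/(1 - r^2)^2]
det(g) = 16*r^2/(1 - r^2)^4
√|det(g)| = 4*r/(r^2 - 1)^2
Volume element: dV = 4*r/(r^2 - 1)^2 dr dθ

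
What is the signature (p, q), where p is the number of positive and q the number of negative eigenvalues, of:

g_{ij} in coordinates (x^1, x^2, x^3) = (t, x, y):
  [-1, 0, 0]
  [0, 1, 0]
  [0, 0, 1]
The metric is diagonal, so its eigenvalues are the diagonal entries: -1, 1, 1 (at a generic point, where coordinate-dependent entries are positive).
2 positive, 1 negative.
(2, 1) - Lorentzian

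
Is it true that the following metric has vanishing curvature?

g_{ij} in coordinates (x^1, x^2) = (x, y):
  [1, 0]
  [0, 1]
All metric components are constant, so every Christoffel symbol vanishes and R^i_{jkl} = 0.
Yes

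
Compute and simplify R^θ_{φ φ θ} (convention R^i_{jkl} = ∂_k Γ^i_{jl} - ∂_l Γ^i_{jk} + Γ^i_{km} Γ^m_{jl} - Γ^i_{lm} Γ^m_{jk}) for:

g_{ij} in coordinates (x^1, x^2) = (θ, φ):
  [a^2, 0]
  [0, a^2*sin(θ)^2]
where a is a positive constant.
Non-zero Christoffel symbols (Γ^k_{ij} = Γ^k_{ji}):
Γ^θ_{φ φ} = -sin(2*θ)/2
Γ^φ_{θ φ} = 1/tan(θ)
R^θ_{φ φ θ} = ∂_φ Γ^θ_{φ θ} - ∂_θ Γ^θ_{φ φ} + Γ^θ_{φ m} Γ^m_{φ θ} - Γ^θ_{θ m} Γ^m_{φ φ}
  = (0) - (-cos(2*θ)) + (-cos(θ)^2) - (0) = -sin(θ)^2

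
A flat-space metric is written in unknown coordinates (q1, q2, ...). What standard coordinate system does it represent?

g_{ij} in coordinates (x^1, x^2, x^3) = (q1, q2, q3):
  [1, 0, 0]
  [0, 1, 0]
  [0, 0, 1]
All components are constant and the metric is the identity, i.e. orthonormal rectilinear coordinates.
Cartesian (3D) coordinates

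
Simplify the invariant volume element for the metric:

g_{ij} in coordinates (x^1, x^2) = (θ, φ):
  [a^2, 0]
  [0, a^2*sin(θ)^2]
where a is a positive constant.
det(g) = a^4*sin(θ)^2
√|det(g)| = a^2*sin(θ) (taking 0 < θ < π so that |sin(θ)| = sin(θ))
Volume element: dV = a^2*sin(θ) dθ dφ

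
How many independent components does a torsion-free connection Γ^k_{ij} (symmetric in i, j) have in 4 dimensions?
Γ^k_{ij} has n choices for the upper index and n(n+1)/2 independent symmetric lower index pairs.
Total = 4 × 4×5/2 = 4 × 10 = 40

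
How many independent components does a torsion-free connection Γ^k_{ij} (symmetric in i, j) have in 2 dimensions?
Γ^k_{ij} has n choices for the upper index and n(n+1)/2 independent symmetric lower index pairs.
Total = 2 × 2×3/2 = 2 × 3 = 6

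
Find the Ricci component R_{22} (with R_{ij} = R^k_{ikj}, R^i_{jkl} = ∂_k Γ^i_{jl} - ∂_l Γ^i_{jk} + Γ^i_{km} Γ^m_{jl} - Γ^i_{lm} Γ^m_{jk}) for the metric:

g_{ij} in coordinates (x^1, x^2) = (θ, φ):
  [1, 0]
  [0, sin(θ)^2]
Non-zero Christoffel symbols (Γ^k_{ij} = Γ^k_{ji}):
Γ^θ_{φ φ} = -sin(2*θ)/2
Γ^φ_{θ φ} = 1/tan(θ)
R^θ_{φ θ φ} = ∂_θ Γ^θ_{φ φ} - ∂_φ Γ^θ_{φ θ} + Γ^θ_{θ m} Γ^m_{φ φ} - Γ^θ_{φ m} Γ^m_{φ θ}
  = (-cos(2*θ)) - (0) + (0) - (-cos(θ)^2) = sin(θ)^2
R^φ_{φ φ φ} = 0 (a repeated index in an antisymmetric pair)
R_{φφ} = R^θ_{φ θ φ} + R^φ_{φ φ φ} = (sin(θ)^2) + (0) = sin(θ)^2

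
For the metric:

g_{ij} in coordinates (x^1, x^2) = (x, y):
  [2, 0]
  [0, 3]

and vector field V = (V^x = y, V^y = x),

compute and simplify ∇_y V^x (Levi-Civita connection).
All Christoffel symbols are zero.
∇_y V^x = ∂_y V^x + Γ^x_{y j} V^j
  = (1) + (0)(y) + (0)(x)
  = 1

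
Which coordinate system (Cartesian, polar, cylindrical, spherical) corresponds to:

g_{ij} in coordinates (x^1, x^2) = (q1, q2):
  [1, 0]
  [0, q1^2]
The line element ds^2 = dq1^2 + q1^2 dq2^2 is dr^2 + r^2 dθ^2 with q1 = r, q2 = θ.
polar coordinates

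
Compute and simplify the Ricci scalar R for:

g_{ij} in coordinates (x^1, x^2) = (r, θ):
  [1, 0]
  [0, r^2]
Non-zero Christoffel symbols (Γ^k_{ij} = Γ^k_{ji}):
Γ^r_{θ θ} = -r
Γ^θ_{r θ} = 1/r
Ricci tensor (R_{ij} = R^k_{ikj}): R_{rr} = 0, R_{rθ} = 0, R_{θθ} = 0
Inverse metric: g^{rr} = 1, g^{θθ} = 1/r^2
R = g^{ij} R_{ij} = (1)(0) + (1/r^2)(0) = 0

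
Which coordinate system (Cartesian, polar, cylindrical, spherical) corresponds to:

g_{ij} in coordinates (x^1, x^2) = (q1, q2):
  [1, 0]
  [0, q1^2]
The line element ds^2 = dq1^2 + q1^2 dq2^2 is dr^2 + r^2 dθ^2 with q1 = r, q2 = θ.
polar coordinates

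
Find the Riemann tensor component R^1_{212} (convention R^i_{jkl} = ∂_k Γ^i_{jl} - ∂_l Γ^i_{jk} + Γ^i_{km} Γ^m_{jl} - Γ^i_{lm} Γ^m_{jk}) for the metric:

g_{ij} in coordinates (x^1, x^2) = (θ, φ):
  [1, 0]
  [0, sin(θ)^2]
Non-zero Christoffel symbols (Γ^k_{ij} = Γ^k_{ji}):
Γ^θ_{φ φ} = -sin(2*θ)/2
Γ^φ_{θ φ} = 1/tan(θ)
R^θ_{φ θ φ} = ∂_θ Γ^θ_{φ φ} - ∂_φ Γ^θ_{φ θ} + Γ^θ_{θ m} Γ^m_{φ φ} - Γ^θ_{φ m} Γ^m_{φ θ}
  = (-cos(2*θ)) - (0) + (0) - (-cos(θ)^2) = sin(θ)^2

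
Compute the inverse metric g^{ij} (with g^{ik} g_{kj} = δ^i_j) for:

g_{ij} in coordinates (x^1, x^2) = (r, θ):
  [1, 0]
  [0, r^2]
The metric is diagonal, so g^{ij} is diagonal with entries 1/g_{ii}: diag(1, 1/(r^2)).
g^{ij}:
  [1, 0]
  [0, 1/r^2]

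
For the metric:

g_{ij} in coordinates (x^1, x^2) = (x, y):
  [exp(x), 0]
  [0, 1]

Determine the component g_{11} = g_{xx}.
With x^1 = x, x^2 = y, g_{11} = g_{xx} is the row-1, column-1 entry of the matrix.
g_{11} = exp(x)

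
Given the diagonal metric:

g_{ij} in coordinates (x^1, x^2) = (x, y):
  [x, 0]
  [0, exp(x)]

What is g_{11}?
With x^1 = x, x^2 = y, g_{11} = g_{xx} is the row-1, column-1 entry of the matrix.
g_{11} = x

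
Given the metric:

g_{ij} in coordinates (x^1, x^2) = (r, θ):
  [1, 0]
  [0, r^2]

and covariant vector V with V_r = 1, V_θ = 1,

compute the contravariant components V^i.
Inverse metric (diagonal): g^{rr} = 1, g^{θθ} = 1/r^2
V^i = g^{ij} V_j:
V^r = (1)(1) + (0)(1) = 1
V^θ = (0)(1) + (1/r^2)(1) = 1/r^2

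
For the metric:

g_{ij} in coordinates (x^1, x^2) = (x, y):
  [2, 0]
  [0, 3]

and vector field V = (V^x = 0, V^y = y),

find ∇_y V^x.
All Christoffel symbols are zero.
∇_y V^x = ∂_y V^x + Γ^x_{y j} V^j
  = (0) + (0)(0) + (0)(y)
  = 0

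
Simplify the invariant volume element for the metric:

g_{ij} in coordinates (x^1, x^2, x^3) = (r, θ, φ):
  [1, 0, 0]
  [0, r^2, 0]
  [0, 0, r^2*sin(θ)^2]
det(g) = r^4*sin(θ)^2
√|det(g)| = r^2*sin(θ) (taking 0 < θ < π so that |sin(θ)| = sin(θ))
Volume element: dV = r^2*sin(θ) dr dθ dφ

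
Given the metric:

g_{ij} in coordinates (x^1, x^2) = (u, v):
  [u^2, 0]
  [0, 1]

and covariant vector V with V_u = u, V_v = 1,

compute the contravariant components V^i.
Inverse metric (diagonal): g^{uu} = 1/u^2, g^{vv} = 1
V^i = g^{ij} V_j:
V^u = (1/u^2)(u) + (0)(1) = 1/u
V^v = (0)(u) + (1)(1) = 1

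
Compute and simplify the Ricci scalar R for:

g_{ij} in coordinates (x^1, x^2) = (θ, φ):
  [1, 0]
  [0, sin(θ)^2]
Non-zero Christoffel symbols (Γ^k_{ij} = Γ^k_{ji}):
Γ^θ_{φ φ} = -sin(2*θ)/2
Γ^φ_{θ φ} = 1/tan(θ)
Ricci tensor (R_{ij} = R^k_{ikj}): R_{θθ} = 1, R_{θφ} = 0, R_{φφ} = sin(θ)^2
Inverse metric: g^{θθ} = 1, g^{φφ} = 1/sin(θ)^2
R = g^{ij} R_{ij} = (1)(1) + (1/sin(θ)^2)(sin(θ)^2) = 2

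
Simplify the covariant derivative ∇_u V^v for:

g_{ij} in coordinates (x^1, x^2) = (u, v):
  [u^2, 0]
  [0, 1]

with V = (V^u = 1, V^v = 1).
Non-zero Christoffel symbols:
Γ^u_{u u} = 1/u
∇_u V^v = ∂_u V^v + Γ^v_{u j} V^j
  = (0) + (0)(1) + (0)(1)
  = 0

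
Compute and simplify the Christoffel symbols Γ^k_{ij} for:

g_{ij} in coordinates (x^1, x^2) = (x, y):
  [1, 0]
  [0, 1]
Using Γ^k_{ij} = (1/2) g^{km} (∂_i g_{mj} + ∂_j g_{mi} - ∂_m g_{ij}); the metric is diagonal, so only the m = k term contributes.
Every metric component is constant, so all ∂_m g_{ij} = 0 and every Christoffel symbol vanishes.
All Christoffel symbols are zero.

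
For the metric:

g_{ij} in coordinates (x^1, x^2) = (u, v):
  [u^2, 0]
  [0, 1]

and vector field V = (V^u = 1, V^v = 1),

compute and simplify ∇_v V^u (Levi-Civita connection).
Non-zero Christoffel symbols:
Γ^u_{u u} = 1/u
∇_v V^u = ∂_v V^u + Γ^u_{v j} V^j
  = (0) + (0)(1) + (0)(1)
  = 0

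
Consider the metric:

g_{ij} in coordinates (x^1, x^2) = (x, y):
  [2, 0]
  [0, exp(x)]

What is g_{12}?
With x^1 = x, x^2 = y, g_{12} = g_{xy} is the row-1, column-2 entry of the matrix.
g_{12} = 0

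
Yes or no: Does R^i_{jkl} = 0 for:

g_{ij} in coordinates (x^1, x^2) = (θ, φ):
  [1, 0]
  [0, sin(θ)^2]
Non-zero Christoffel symbols:
Γ^θ_{φ φ} = -sin(2*θ)/2
Γ^φ_{θ φ} = 1/tan(θ)
Ricci tensor: R_{θθ} = 1, R_{θφ} = 0, R_{φφ} = sin(θ)^2
The Ricci tensor is non-zero, so the Riemann tensor is non-zero: not flat.
No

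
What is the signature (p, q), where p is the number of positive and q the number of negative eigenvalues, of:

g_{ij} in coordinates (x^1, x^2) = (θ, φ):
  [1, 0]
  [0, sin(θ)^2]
The metric is diagonal, so its eigenvalues are the diagonal entries: 1, sin(θ)^2 (at a generic point, where coordinate-dependent entries are positive).
2 positive, 0 negative.
(2, 0) - Riemannian (positive definite)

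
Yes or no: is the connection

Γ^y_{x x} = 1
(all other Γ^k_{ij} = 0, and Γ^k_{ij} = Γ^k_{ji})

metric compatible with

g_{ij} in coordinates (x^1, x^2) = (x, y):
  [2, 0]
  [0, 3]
Using ∇_k g_{ij} = ∂_k g_{ij} - Γ^m_{ki} g_{mj} - Γ^m_{kj} g_{im}:
∇_x g_{xy} = (0) - (3) - (0) = -3 ≠ 0
So the connection is not metric compatible (it is not the Levi-Civita connection).
No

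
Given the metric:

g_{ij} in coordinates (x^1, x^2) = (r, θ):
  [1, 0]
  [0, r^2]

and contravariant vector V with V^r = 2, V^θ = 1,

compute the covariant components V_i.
V_i = g_{ij} V^j:
V_r = (1)(2) + (0)(1) = 2
V_θ = (0)(2) + (r^2)(1) = r^2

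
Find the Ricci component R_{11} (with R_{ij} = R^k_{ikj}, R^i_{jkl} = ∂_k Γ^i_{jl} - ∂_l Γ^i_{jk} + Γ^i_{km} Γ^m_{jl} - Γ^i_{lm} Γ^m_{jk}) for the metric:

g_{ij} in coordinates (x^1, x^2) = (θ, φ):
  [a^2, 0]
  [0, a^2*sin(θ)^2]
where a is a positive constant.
Non-zero Christoffel symbols (Γ^k_{ij} = Γ^k_{ji}):
Γ^θ_{φ φ} = -sin(2*θ)/2
Γ^φ_{θ φ} = 1/tan(θ)
R^θ_{θ θ θ} = 0 (a repeated index in an antisymmetric pair)
R^φ_{θ φ θ} = ∂_φ Γ^φ_{θ θ} - ∂_θ Γ^φ_{θ φ} + Γ^φ_{φ m} Γ^m_{θ θ} - Γ^φ_{θ m} Γ^m_{θ φ}
  = (0) - (-1/sin(θ)^2) + (0) - (1/tan(θ)^2) = 1
R_{θθ} = R^θ_{θ θ θ} + R^φ_{θ φ θ} = (0) + (1) = 1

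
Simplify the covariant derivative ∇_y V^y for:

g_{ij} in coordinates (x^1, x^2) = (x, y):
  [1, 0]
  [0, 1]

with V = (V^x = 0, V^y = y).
All Christoffel symbols are zero.
∇_y V^y = ∂_y V^y + Γ^y_{y j} V^j
  = (1) + (0)(0) + (0)(y)
  = 1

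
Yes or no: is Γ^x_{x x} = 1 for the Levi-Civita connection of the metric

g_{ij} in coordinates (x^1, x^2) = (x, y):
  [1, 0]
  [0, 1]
Γ^x_{x x} = (1/2) g^{xx} (∂_x g_{xx} + ∂_x g_{xx} - ∂_x g_{xx}) = (1/2)(1)((0) + (0) - (0)) = 0
This differs from the proposed value 1.
No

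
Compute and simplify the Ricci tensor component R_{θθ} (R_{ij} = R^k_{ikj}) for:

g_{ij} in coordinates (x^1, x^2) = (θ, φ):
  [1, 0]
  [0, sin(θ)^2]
Non-zero Christoffel symbols (Γ^k_{ij} = Γ^k_{ji}):
Γ^θ_{φ φ} = -sin(2*θ)/2
Γ^φ_{θ φ} = 1/tan(θ)
R^θ_{θ θ θ} = 0 (a repeated index in an antisymmetric pair)
R^φ_{θ φ θ} = ∂_φ Γ^φ_{θ θ} - ∂_θ Γ^φ_{θ φ} + Γ^φ_{φ m} Γ^m_{θ θ} - Γ^φ_{θ m} Γ^m_{θ φ}
  = (0) - (-1/sin(θ)^2) + (0) - (1/tan(θ)^2) = 1
R_{θθ} = R^θ_{θ θ θ} + R^φ_{θ φ θ} = (0) + (1) = 1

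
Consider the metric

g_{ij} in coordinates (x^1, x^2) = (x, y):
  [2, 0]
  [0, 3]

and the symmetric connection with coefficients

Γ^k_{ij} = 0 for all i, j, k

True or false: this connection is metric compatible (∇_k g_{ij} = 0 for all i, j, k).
Using ∇_k g_{ij} = ∂_k g_{ij} - Γ^m_{ki} g_{mj} - Γ^m_{kj} g_{im}:
e.g. ∇_x g_{xx} = (0) - (0) - (0) = 0
Every component ∇_k g_{ij} vanishes: the connection is metric compatible.
True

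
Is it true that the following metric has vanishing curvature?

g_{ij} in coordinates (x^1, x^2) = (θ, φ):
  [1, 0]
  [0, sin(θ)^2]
Non-zero Christoffel symbols:
Γ^θ_{φ φ} = -sin(2*θ)/2
Γ^φ_{θ φ} = 1/tan(θ)
Ricci tensor: R_{θθ} = 1, R_{θφ} = 0, R_{φφ} = sin(θ)^2
The Ricci tensor is non-zero, so the Riemann tensor is non-zero: not flat.
No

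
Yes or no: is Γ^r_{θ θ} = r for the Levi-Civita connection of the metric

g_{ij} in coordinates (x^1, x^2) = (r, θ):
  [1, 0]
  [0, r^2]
Γ^r_{θ θ} = (1/2) g^{rr} (∂_θ g_{rθ} + ∂_θ g_{rθ} - ∂_r g_{θθ}) = (1/2)(1)((0) + (0) - (2*r)) = -r
This differs from the proposed value r.
No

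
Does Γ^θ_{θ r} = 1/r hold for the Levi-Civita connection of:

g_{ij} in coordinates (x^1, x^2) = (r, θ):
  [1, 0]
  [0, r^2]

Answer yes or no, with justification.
Γ^θ_{θ r} = (1/2) g^{θθ} (∂_θ g_{θr} + ∂_r g_{θθ} - ∂_θ g_{θr}) = (1/2)(1/r^2)((0) + (2*r) - (0)) = 1/r
This equals the proposed value 1/r.
Yes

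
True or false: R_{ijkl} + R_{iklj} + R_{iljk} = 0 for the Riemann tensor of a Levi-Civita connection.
This is the first (algebraic) Bianchi identity.
True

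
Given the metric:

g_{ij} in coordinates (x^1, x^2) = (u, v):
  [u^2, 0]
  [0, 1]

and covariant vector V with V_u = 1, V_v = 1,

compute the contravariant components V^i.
Inverse metric (diagonal): g^{uu} = 1/u^2, g^{vv} = 1
V^i = g^{ij} V_j:
V^u = (1/u^2)(1) + (0)(1) = 1/u^2
V^v = (0)(1) + (1)(1) = 1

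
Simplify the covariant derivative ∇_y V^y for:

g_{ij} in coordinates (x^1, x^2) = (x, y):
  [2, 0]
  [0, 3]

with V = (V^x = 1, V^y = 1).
All Christoffel symbols are zero.
∇_y V^y = ∂_y V^y + Γ^y_{y j} V^j
  = (0) + (0)(1) + (0)(1)
  = 0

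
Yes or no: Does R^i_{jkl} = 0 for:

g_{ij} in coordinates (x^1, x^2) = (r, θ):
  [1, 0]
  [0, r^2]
Non-zero Christoffel symbols:
Γ^r_{θ θ} = -r
Γ^θ_{r θ} = 1/r
Ricci tensor: R_{rr} = 0, R_{rθ} = 0, R_{θθ} = 0
All R_{ij} vanish; in 2 dimensions the Riemann tensor is fully determined by the Ricci tensor, so R^i_{jkl} = 0: the metric is flat (curvilinear coordinates on flat space).
Yes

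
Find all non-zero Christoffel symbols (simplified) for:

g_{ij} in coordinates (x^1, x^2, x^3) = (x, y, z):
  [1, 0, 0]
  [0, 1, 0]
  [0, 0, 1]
Using Γ^k_{ij} = (1/2) g^{km} (∂_i g_{mj} + ∂_j g_{mi} - ∂_m g_{ij}); the metric is diagonal, so only the m = k term contributes.
Every metric component is constant, so all ∂_m g_{ij} = 0 and every Christoffel symbol vanishes.
All Christoffel symbols are zero.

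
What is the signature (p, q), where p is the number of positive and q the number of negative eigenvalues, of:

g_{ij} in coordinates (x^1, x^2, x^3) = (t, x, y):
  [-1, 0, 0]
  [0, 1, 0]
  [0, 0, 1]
The metric is diagonal, so its eigenvalues are the diagonal entries: -1, 1, 1 (at a generic point, where coordinate-dependent entries are positive).
2 positive, 1 negative.
(2, 1) - Lorentzian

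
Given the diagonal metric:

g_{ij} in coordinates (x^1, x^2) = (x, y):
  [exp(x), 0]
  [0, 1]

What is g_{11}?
With x^1 = x, x^2 = y, g_{11} = g_{xx} is the row-1, column-1 entry of the matrix.
g_{11} = exp(x)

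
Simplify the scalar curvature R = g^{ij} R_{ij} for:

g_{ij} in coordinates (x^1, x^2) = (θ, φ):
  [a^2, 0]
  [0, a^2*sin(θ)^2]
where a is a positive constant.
Non-zero Christoffel symbols (Γ^k_{ij} = Γ^k_{ji}):
Γ^θ_{φ φ} = -sin(2*θ)/2
Γ^φ_{θ φ} = 1/tan(θ)
Ricci tensor (R_{ij} = R^k_{ikj}): R_{θθ} = 1, R_{θφ} = 0, R_{φφ} = sin(θ)^2
Inverse metric: g^{θθ} = 1/a^2, g^{φφ} = 1/(a^2*sin(θ)^2)
R = g^{ij} R_{ij} = (1/a^2)(1) + (1/(a^2*sin(θ)^2))(sin(θ)^2) = 2/a^2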